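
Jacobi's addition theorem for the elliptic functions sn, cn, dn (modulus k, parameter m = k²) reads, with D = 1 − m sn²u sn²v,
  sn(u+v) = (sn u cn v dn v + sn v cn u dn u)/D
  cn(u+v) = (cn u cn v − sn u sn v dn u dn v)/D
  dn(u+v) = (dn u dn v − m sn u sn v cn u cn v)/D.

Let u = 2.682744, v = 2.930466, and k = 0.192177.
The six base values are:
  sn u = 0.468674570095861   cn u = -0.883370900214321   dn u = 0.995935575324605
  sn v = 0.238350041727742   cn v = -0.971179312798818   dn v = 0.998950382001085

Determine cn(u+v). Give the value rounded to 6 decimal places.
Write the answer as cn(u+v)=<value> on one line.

cn(u+v)=0.747118

m = k² = 0.036931999329
D = 1 − m·sn²u·sn²v = 0.9995391325213745
cn(u+v) = (cn u·cn v − sn u·sn v·dn u·dn v)/D = 0.7467737464827773/0.9995391325213745 = 0.7471180689034284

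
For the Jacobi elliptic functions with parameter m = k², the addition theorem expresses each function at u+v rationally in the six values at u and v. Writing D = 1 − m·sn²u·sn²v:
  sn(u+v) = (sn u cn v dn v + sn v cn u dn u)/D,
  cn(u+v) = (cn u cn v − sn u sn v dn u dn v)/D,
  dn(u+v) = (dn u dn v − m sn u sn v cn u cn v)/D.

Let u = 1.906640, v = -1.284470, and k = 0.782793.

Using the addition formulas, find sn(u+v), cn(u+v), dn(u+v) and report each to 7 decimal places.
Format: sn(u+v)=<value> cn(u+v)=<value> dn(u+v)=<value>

sn u = 0.9993713957623945, cn u = 0.03545156318025362, dn u = 0.6229006744438358
sn v = -0.9038759692653436, cn v = 0.4277946144876484, dn v = 0.7066655055540807
m = k² = 0.612764880849
D = 1 − m·sn²u·sn²v = 0.5000053274856286
sn(u+v) = (sn u·cn v·dn v + sn v·cn u·dn u)/D = 0.282157551002715/0.5000053274856286 = 0.5643090893083033
cn(u+v) = (cn u·cn v − sn u·sn v·dn u·dn v)/D = 0.4127861963852001/0.5000053274856286 = 0.8255635964140094
dn(u+v) = (dn u·dn v − m·sn u·sn v·cn u·cn v)/D = 0.4485770261485275/0.5000053274856286 = 0.8971444932482657

sn(u+v)=0.5643091 cn(u+v)=0.8255636 dn(u+v)=0.8971445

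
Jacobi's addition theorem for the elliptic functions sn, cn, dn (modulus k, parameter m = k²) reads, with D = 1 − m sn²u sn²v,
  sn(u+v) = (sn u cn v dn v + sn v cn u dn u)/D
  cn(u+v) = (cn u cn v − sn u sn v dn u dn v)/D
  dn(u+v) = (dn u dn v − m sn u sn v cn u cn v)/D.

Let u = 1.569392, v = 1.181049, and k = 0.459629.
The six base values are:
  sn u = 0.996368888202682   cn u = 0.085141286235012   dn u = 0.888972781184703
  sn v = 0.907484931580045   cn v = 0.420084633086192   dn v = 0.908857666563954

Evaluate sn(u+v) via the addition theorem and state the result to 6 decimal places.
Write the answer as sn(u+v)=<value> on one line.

sn(u+v)=0.542857

m = k² = 0.211258817641
D = 1 − m·sn²u·sn²v = 0.8272834294426359
sn(u+v) = (sn u·cn v·dn v + sn v·cn u·dn u)/D = 0.4490967703475225/0.8272834294426359 = 0.5428572051178297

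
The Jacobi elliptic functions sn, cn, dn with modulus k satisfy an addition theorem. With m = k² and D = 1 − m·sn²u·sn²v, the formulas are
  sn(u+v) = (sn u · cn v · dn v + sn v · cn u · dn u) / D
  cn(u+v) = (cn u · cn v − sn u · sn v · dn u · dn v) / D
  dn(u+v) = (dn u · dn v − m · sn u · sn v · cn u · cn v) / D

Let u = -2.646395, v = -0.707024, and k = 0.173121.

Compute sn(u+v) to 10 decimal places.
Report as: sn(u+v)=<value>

sn(u+v)=0.1867462550

sn u = -0.4955605300372269, cn u = -0.8685734056884442, dn u = 0.9963130752786583
sn v = -0.6483594504187051, cn v = 0.7613343700718855, dn v = 0.9936806034113045
m = k² = 0.029970880641
D = 1 − m·sn²u·sn²v = 0.9969059693428548
sn(u+v) = (sn u·cn v·dn v + sn v·cn u·dn u)/D = 0.1861684563840036/0.9969059693428548 = 0.1867462550221492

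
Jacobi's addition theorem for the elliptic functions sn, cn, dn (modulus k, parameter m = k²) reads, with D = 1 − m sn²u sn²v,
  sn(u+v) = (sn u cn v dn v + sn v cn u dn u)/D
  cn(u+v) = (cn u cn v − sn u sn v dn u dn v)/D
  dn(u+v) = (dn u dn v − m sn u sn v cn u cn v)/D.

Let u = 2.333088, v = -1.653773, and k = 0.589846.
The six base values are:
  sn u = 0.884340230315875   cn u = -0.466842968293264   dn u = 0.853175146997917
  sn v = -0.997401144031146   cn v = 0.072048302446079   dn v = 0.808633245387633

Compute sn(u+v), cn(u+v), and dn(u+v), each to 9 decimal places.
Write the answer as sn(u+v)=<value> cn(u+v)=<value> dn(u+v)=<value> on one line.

m = k² = 0.347918303716
D = 1 − m·sn²u·sn²v = 0.7293202504427707
sn(u+v) = (sn u·cn v·dn v + sn v·cn u·dn u)/D = 0.4487859358043665/0.7293202504427707 = 0.6153482445220852
cn(u+v) = (cn u·cn v − sn u·sn v·dn u·dn v)/D = 0.5748906083161429/0.7293202504427707 = 0.7882553761082686
dn(u+v) = (dn u·dn v − m·sn u·sn v·cn u·cn v)/D = 0.6795838535667055/0.7293202504427707 = 0.9318044482573051

sn(u+v)=0.615348245 cn(u+v)=0.788255376 dn(u+v)=0.931804448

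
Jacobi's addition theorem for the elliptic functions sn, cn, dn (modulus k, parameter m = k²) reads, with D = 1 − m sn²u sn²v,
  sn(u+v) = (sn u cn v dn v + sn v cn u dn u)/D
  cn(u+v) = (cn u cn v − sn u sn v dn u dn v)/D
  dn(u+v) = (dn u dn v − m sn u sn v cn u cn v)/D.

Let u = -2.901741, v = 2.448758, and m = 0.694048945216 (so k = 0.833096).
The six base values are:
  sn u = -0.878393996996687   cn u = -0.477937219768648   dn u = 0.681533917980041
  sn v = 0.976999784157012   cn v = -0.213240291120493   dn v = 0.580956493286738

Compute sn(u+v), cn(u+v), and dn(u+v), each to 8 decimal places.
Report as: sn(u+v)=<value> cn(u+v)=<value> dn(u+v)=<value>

sn(u+v)=-0.42840322 cn(u+v)=0.90358767 dn(u+v)=0.93414221

m = k² = 0.694048945216
D = 1 − m·sn²u·sn²v = 0.4888389514772437
sn(u+v) = (sn u·cn v·dn v + sn v·cn u·dn u)/D = -0.2094201808910987/0.4888389514772437 = -0.4284032200344157
cn(u+v) = (cn u·cn v − sn u·sn v·dn u·dn v)/D = 0.4417088501681968/0.4888389514772437 = 0.9035876720408175
dn(u+v) = (dn u·dn v − m·sn u·sn v·cn u·cn v)/D = 0.456645098800032/0.4888389514772437 = 0.9341422106811994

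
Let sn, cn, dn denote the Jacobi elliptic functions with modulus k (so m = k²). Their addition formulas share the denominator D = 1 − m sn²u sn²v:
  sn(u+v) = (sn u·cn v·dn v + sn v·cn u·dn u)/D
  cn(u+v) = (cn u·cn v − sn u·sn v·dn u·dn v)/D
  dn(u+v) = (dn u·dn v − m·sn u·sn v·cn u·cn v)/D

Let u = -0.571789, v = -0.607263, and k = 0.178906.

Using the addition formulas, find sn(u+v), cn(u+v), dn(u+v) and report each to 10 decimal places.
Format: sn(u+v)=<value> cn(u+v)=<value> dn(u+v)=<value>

sn(u+v)=-0.9217003805 cn(u+v)=0.3879025761 dn(u+v)=0.9863106707

sn u = -0.5403519457879666, cn u = 0.8414391093140123, dn u = 0.9953162737236984
sn v = -0.5697107971671878, cn v = 0.8218452455244402, dn v = 0.9947921188026012
m = k² = 0.032007356836
D = 1 − m·sn²u·sn²v = 0.9969667224445482
sn(u+v) = (sn u·cn v·dn v + sn v·cn u·dn u)/D = -0.9189046074434865/0.9969667224445482 = -0.9217003805205709
cn(u+v) = (cn u·cn v − sn u·sn v·dn u·dn v)/D = 0.3867259599263499/0.9969667224445482 = 0.3879025761041486
dn(u+v) = (dn u·dn v − m·sn u·sn v·cn u·cn v)/D = 0.9833189167163857/0.9969667224445482 = 0.9863106707366338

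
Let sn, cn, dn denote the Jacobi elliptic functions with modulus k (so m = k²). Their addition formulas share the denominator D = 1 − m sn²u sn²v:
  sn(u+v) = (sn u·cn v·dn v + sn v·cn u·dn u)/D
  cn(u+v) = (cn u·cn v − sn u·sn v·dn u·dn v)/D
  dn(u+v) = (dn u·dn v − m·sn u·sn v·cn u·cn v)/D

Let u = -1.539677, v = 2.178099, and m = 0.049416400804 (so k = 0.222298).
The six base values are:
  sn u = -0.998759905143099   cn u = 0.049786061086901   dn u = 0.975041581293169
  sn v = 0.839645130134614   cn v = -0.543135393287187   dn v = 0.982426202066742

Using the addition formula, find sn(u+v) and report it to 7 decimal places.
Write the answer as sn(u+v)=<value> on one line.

m = k² = 0.049416400804
D = 1 − m·sn²u·sn²v = 0.9652475956589883
sn(u+v) = (sn u·cn v·dn v + sn v·cn u·dn u)/D = 0.5736880352266431/0.9652475956589883 = 0.5943428792847478

sn(u+v)=0.5943429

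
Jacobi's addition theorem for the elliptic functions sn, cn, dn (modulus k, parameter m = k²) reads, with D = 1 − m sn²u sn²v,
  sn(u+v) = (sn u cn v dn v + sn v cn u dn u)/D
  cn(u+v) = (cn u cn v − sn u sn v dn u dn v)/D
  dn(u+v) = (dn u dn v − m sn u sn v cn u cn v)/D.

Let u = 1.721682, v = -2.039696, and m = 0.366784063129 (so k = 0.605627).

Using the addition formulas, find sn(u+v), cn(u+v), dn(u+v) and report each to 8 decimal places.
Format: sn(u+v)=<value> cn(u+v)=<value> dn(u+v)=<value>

sn u = 0.9996451036858791, cn u = 0.02663956975718831, dn u = 0.7959122007471688
sn v = -0.9742267452645408, cn v = -0.225570939642631, dn v = 0.8073900760048605
m = k² = 0.366784063129
D = 1 − m·sn²u·sn²v = 0.652125784892527
sn(u+v) = (sn u·cn v·dn v + sn v·cn u·dn u)/D = -0.2027153975532902/0.652125784892527 = -0.3108532161271594
cn(u+v) = (cn u·cn v − sn u·sn v·dn u·dn v)/D = 0.6198181240626204/0.652125784892527 = 0.9504579306962521
dn(u+v) = (dn u·dn v − m·sn u·sn v·cn u·cn v)/D = 0.6404651329602543/0.652125784892527 = 0.9821190141497096

sn(u+v)=-0.31085322 cn(u+v)=0.95045793 dn(u+v)=0.98211901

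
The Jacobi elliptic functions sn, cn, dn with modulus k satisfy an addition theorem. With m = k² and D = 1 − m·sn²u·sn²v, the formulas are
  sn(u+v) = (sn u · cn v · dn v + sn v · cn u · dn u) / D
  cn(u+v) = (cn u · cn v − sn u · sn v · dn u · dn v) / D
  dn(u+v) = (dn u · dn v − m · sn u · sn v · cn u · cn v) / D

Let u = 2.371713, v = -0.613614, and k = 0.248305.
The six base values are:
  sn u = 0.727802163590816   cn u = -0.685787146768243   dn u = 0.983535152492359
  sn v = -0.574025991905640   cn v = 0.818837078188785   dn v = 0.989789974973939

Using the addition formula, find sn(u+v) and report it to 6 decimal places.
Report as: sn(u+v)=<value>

sn(u+v)=0.987673

m = k² = 0.061655373025
D = 1 − m·sn²u·sn²v = 0.9892387993378973
sn(u+v) = (sn u·cn v·dn v + sn v·cn u·dn u)/D = 0.9770448195545051/0.9892387993378973 = 0.9876733708872381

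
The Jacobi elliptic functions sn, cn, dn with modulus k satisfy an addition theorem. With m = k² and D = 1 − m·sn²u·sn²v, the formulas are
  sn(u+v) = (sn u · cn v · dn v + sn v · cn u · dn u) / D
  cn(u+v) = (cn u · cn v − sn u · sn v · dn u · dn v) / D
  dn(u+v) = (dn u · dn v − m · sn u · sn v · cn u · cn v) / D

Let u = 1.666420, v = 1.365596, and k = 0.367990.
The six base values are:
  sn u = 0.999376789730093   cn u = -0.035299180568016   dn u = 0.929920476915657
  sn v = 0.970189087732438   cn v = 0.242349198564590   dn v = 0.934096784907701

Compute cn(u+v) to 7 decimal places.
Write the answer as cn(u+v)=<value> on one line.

cn(u+v)=-0.9748765

m = k² = 0.1354166401
D = 1 − m·sn²u·sn²v = 0.8726956268154343
cn(u+v) = (cn u·cn v − sn u·sn v·dn u·dn v)/D = -0.8507704275698706/0.8726956268154343 = -0.9748764648614418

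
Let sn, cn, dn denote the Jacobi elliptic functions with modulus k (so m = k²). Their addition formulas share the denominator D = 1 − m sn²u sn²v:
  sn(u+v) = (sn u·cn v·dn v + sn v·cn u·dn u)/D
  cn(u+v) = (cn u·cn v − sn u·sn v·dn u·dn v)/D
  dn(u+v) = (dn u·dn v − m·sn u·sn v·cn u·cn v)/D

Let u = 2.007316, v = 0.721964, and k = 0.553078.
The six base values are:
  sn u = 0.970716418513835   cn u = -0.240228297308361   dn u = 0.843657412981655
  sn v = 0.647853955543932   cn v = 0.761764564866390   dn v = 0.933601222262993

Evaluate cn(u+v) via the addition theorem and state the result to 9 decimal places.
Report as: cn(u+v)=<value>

cn(u+v)=-0.771688635

m = k² = 0.305895274084
D = 1 − m·sn²u·sn²v = 0.8790205105389384
cn(u+v) = (cn u·cn v − sn u·sn v·dn u·dn v)/D = -0.6783301375496313/0.8790205105389384 = -0.7716886345845771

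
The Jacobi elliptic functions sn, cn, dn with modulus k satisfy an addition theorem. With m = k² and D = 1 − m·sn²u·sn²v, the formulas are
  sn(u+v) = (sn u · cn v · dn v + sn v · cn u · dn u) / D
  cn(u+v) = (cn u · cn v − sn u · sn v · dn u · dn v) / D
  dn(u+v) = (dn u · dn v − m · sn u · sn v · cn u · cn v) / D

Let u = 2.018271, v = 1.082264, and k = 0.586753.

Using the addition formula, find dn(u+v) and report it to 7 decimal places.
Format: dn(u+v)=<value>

sn u = 0.9746325876799038, cn u = -0.2238109001643455, dn u = 0.8203452385271564
sn v = 0.8547062782632948, cn v = 0.5191119126906137, dn v = 0.8651567908127047
m = k² = 0.344279083009
D = 1 − m·sn²u·sn²v = 0.7610944261318878
dn(u+v) = (dn u·dn v − m·sn u·sn v·cn u·cn v)/D = 0.7430476909683669/0.7610944261318878 = 0.9762884412973041

dn(u+v)=0.9762884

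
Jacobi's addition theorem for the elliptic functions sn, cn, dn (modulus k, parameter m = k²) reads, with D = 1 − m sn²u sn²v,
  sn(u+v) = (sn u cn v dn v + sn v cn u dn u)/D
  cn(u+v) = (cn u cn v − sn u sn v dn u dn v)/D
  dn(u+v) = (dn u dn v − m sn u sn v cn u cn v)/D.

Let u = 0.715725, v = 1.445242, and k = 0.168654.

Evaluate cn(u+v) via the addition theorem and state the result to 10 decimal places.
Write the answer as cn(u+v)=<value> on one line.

cn(u+v)=-0.5407901735

sn u = 0.6549807810104131, cn u = 0.7556455362846983, dn u = 0.9938800004801541
sn v = 0.9909070561735177, cn v = 0.1345481550432148, dn v = 0.9859364883118995
m = k² = 0.028444171716
D = 1 − m·sn²u·sn²v = 0.9880183605341856
cn(u+v) = (cn u·cn v − sn u·sn v·dn u·dn v)/D = -0.5343106205951312/0.9880183605341856 = -0.5407901734804289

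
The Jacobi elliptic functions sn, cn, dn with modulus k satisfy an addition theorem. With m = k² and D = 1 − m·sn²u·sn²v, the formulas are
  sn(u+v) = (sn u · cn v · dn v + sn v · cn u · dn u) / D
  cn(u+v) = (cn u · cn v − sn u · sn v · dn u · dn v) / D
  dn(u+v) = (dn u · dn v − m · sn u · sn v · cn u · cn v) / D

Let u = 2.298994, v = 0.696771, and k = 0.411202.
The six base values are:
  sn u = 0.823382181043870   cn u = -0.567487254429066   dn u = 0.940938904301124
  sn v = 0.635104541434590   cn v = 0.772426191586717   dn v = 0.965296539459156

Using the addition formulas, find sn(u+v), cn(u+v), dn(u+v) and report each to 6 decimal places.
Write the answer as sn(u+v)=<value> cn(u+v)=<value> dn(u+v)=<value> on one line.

m = k² = 0.169087084804
D = 1 − m·sn²u·sn²v = 0.9537614931371827
sn(u+v) = (sn u·cn v·dn v + sn v·cn u·dn u)/D = 0.2748031907725476/0.9537614931371827 = 0.2881256925865655
cn(u+v) = (cn u·cn v − sn u·sn v·dn u·dn v)/D = -0.9133149468461003/0.9537614931371827 = -0.9575925987973758
dn(u+v) = (dn u·dn v − m·sn u·sn v·cn u·cn v)/D = 0.9470438592260451/0.9537614931371827 = 0.9929566941426399

sn(u+v)=0.288126 cn(u+v)=-0.957593 dn(u+v)=0.992957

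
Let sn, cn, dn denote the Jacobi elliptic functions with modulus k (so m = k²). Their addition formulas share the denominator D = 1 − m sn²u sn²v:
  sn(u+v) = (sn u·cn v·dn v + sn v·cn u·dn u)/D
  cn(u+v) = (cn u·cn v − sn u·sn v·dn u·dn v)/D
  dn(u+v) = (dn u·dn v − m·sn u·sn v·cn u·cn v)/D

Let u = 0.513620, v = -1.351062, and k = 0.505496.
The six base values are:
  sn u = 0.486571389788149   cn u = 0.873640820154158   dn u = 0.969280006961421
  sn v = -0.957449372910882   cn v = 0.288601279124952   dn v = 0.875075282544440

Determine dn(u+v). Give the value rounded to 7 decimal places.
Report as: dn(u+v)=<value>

m = k² = 0.255526206016
D = 1 − m·sn²u·sn²v = 0.9445425083108903
dn(u+v) = (dn u·dn v − m·sn u·sn v·cn u·cn v)/D = 0.8782073302197698/0.9445425083108903 = 0.9297700447492336

dn(u+v)=0.9297700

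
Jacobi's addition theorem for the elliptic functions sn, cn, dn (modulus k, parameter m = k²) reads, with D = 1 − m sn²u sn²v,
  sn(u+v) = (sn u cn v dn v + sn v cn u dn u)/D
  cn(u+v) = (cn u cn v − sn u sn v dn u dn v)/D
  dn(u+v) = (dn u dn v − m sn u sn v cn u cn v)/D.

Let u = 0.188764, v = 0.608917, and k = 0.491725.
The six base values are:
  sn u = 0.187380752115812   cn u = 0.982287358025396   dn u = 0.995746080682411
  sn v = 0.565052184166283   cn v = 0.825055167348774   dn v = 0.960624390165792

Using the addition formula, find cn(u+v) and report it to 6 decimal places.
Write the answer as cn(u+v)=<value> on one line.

cn(u+v)=0.711091

m = k² = 0.241793475625
D = 1 − m·sn²u·sn²v = 0.9972893612056881
cn(u+v) = (cn u·cn v − sn u·sn v·dn u·dn v)/D = 0.7091631126776165/0.9972893612056881 = 0.7110906225052507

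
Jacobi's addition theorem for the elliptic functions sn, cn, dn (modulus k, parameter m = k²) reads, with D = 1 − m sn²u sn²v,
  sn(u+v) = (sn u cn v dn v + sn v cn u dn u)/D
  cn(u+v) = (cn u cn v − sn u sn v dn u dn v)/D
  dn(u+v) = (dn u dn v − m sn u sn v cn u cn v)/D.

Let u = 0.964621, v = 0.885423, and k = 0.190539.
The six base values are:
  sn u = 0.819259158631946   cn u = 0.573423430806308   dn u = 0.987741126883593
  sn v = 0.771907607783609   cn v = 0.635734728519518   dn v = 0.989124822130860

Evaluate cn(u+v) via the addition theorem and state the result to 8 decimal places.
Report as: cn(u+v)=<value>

m = k² = 0.036305110521
D = 1 − m·sn²u·sn²v = 0.9854808558852141
cn(u+v) = (cn u·cn v − sn u·sn v·dn u·dn v)/D = -0.2533016996085389/0.9854808558852141 = -0.2570336075996211

cn(u+v)=-0.25703361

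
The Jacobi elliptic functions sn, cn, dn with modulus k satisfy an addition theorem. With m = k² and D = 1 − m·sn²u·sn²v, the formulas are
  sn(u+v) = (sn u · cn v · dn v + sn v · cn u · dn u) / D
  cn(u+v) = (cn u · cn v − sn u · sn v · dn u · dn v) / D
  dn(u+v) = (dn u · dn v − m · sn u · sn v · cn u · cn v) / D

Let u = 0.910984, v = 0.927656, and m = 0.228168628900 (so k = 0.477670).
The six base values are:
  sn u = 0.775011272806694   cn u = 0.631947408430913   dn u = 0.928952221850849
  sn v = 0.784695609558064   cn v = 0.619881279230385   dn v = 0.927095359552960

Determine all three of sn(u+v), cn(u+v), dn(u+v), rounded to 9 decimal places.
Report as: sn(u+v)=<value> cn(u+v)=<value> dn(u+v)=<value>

sn(u+v)=0.989550185 cn(u+v)=-0.144188874 dn(u+v)=0.881234983

m = k² = 0.2281686289
D = 1 − m·sn²u·sn²v = 0.9156132196994552
sn(u+v) = (sn u·cn v·dn v + sn v·cn u·dn u)/D = 0.9060452308784752/0.9156132196994552 = 0.9895501849305752
cn(u+v) = (cn u·cn v − sn u·sn v·dn u·dn v)/D = -0.132021239544148/0.9156132196994552 = -0.1441888744108382
dn(u+v) = (dn u·dn v − m·sn u·sn v·cn u·cn v)/D = 0.8068704001418636/0.9156132196994552 = 0.8812349830496269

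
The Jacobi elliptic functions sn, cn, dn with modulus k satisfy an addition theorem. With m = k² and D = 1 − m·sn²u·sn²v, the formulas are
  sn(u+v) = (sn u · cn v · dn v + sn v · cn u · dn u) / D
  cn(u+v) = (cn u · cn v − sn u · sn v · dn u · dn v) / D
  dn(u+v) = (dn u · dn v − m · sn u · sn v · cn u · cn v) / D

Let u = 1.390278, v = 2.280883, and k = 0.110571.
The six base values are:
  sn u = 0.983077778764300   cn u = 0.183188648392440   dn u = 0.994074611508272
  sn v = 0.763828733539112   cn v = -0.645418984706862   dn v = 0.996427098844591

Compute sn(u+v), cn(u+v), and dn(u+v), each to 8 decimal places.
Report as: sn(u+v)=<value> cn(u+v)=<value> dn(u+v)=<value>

sn(u+v)=-0.49655752 cn(u+v)=-0.86800382 dn(u+v)=0.99849159

m = k² = 0.012225946041
D = 1 − m·sn²u·sn²v = 0.9931063343340916
sn(u+v) = (sn u·cn v·dn v + sn v·cn u·dn u)/D = -0.4931344217950907/0.9931063343340916 = -0.4965575233449222
cn(u+v) = (cn u·cn v − sn u·sn v·dn u·dn v)/D = -0.8620200887075185/0.9931063343340916 = -0.86800381681739
dn(u+v) = (dn u·dn v − m·sn u·sn v·cn u·cn v)/D = 0.991608323224811/0.9931063343340916 = 0.9984915904193834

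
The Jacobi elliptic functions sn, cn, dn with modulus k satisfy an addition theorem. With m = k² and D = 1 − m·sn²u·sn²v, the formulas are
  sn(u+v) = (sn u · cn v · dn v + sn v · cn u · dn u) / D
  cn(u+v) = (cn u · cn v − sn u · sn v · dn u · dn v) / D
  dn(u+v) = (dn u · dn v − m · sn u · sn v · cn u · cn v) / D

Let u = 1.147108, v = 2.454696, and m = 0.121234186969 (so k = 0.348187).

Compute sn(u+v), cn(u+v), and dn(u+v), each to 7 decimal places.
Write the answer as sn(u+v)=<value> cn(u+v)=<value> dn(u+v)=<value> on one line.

sn u = 0.9017120795557371, cn u = 0.432337050902728, dn u = 0.9494347479211688
sn v = 0.7036071515502335, cn v = -0.7105891754645343, dn v = 0.9695263982077972
m = k² = 0.121234186969
D = 1 − m·sn²u·sn²v = 0.9511998260992803
sn(u+v) = (sn u·cn v·dn v + sn v·cn u·dn u)/D = -0.3324072572259404/0.9511998260992803 = -0.3494610155566258
cn(u+v) = (cn u·cn v − sn u·sn v·dn u·dn v)/D = -0.8912275380141867/0.9511998260992803 = -0.936950905120504
dn(u+v) = (dn u·dn v − m·sn u·sn v·cn u·cn v)/D = 0.9441320818804942/0.9511998260992803 = 0.9925696535839691

sn(u+v)=-0.3494610 cn(u+v)=-0.9369509 dn(u+v)=0.9925697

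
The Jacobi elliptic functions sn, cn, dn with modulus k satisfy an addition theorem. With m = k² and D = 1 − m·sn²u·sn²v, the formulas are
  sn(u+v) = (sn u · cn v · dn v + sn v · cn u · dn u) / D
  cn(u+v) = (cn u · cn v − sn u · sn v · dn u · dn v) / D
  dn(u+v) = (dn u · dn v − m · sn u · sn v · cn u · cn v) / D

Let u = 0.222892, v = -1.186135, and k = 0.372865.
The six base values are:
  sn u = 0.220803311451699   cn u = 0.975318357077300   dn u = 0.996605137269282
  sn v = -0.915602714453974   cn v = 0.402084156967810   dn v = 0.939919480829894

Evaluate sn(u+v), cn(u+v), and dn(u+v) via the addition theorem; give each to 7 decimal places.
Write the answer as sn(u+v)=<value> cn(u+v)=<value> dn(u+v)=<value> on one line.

m = k² = 0.139028308225
D = 1 − m·sn²u·sn²v = 0.9943176425998405
sn(u+v) = (sn u·cn v·dn v + sn v·cn u·dn u)/D = -0.8065250348132727/0.9943176425998405 = -0.8111341891756573
cn(u+v) = (cn u·cn v − sn u·sn v·dn u·dn v)/D = 0.5815367078738482/0.9943176425998405 = 0.5848600919453719
dn(u+v) = (dn u·dn v − m·sn u·sn v·cn u·cn v)/D = 0.947751061491945/0.9943176425998405 = 0.9531672987455619

sn(u+v)=-0.8111342 cn(u+v)=0.5848601 dn(u+v)=0.9531673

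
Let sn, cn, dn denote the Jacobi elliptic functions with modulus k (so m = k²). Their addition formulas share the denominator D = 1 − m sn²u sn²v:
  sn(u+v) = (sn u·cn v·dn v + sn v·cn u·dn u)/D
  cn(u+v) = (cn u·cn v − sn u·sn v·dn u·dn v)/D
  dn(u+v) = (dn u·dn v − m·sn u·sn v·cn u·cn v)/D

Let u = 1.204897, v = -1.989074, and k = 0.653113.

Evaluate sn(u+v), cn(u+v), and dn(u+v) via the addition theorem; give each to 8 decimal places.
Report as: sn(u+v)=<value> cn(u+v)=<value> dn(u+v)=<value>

sn(u+v)=-0.68462022 cn(u+v)=0.72889996 dn(u+v)=0.89446680

sn u = 0.896632842915231, cn u = 0.4427748242682173, dn u = 0.810598319002986
sn v = -0.9893189224890272, cn v = -0.1457671760210448, dn v = 0.7632214052044107
m = k² = 0.426556590769
D = 1 − m·sn²u·sn²v = 0.6643562430405834
sn(u+v) = (sn u·cn v·dn v + sn v·cn u·dn u)/D = -0.4548317166610389/0.6643562430405834 = -0.6846202190851614
cn(u+v) = (cn u·cn v − sn u·sn v·dn u·dn v)/D = 0.4842492407698448/0.6643562430405834 = 0.728899962697067
dn(u+v) = (dn u·dn v − m·sn u·sn v·cn u·cn v)/D = 0.5942446039616674/0.6643562430405834 = 0.8944668017899049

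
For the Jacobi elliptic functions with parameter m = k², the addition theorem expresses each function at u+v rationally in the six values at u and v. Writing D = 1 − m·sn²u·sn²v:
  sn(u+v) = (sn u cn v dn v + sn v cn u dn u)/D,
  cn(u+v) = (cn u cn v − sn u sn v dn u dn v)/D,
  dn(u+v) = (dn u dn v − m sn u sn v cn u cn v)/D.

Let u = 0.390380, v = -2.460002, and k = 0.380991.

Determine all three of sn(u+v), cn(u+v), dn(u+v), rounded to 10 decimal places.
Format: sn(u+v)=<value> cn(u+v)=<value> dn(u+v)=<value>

sn u = 0.3792497324725657, cn u = 0.9252943533921989, dn u = 0.9895061533663593
sn v = -0.7137706572265529, cn v = -0.7003795034710644, dn v = 0.9623141532500034
m = k² = 0.145154142081
D = 1 − m·sn²u·sn²v = 0.9893635334129887
sn(u+v) = (sn u·cn v·dn v + sn v·cn u·dn u)/D = -0.9091259913768609/0.9893635334129887 = -0.9188998388091647
cn(u+v) = (cn u·cn v − sn u·sn v·dn u·dn v)/D = -0.3902949308541859/0.9893635334129887 = -0.3944909203473397
dn(u+v) = (dn u·dn v − m·sn u·sn v·cn u·cn v)/D = 0.9267517690174621/0.9893635334129887 = 0.9367151079648792

sn(u+v)=-0.9188998388 cn(u+v)=-0.3944909203 dn(u+v)=0.9367151080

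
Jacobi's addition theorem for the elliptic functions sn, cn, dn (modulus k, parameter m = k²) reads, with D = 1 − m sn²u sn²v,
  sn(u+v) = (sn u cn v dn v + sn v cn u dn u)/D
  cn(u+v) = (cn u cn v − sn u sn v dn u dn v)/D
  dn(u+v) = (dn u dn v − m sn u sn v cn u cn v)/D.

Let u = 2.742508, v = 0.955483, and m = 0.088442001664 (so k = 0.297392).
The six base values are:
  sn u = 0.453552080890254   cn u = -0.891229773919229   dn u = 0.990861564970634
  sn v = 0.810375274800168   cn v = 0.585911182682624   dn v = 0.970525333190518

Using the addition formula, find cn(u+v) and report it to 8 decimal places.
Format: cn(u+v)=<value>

m = k² = 0.088442001664
D = 1 − m·sn²u·sn²v = 0.9880522739910702
cn(u+v) = (cn u·cn v − sn u·sn v·dn u·dn v)/D = -0.8756357379270754/0.9880522739910702 = -0.8862241006643229

cn(u+v)=-0.88622410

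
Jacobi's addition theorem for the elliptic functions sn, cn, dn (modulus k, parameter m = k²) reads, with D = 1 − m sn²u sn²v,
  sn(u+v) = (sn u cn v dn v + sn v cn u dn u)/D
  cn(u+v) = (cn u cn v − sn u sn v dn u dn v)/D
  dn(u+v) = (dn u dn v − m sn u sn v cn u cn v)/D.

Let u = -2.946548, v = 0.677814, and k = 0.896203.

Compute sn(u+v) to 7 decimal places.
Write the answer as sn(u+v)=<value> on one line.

sn u = -0.9487901869293317, cn u = -0.3159069185481758, dn u = 0.5262843951082246
sn v = 0.5973919957290344, cn v = 0.8019493771048652, dn v = 0.8446084527755925
m = k² = 0.803179817209
D = 1 − m·sn²u·sn²v = 0.7419689593627029
sn(u+v) = (sn u·cn v·dn v + sn v·cn u·dn u)/D = -0.7419676451509932/0.7419689593627029 = -0.9999982287510912

sn(u+v)=-0.9999982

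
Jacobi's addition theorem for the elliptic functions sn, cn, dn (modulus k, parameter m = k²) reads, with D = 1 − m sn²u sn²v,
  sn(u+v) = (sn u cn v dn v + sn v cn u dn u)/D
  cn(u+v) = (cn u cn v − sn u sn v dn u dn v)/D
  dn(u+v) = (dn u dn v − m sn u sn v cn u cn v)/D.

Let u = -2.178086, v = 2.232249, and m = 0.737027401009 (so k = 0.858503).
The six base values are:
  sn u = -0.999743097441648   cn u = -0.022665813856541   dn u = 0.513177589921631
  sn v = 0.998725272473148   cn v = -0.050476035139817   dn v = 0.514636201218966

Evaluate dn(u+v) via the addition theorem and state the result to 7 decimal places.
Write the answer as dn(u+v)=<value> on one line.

m = k² = 0.737027401009
D = 1 − m·sn²u·sn²v = 0.2652280947019565
dn(u+v) = (dn u·dn v − m·sn u·sn v·cn u·cn v)/D = 0.2649416928211721/0.2652280947019565 = 0.9989201676349323

dn(u+v)=0.9989202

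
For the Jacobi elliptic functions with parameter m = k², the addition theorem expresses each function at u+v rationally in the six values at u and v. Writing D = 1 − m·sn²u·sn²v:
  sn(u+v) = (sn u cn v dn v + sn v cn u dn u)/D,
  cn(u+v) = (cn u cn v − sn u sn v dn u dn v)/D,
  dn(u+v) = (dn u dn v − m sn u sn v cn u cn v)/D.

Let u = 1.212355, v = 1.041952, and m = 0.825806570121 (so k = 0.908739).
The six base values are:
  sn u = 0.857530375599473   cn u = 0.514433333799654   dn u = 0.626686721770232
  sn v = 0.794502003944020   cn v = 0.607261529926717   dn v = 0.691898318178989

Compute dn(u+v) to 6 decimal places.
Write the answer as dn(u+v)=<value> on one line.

dn(u+v)=0.418114

m = k² = 0.825806570121
D = 1 − m·sn²u·sn²v = 0.6166748158389412
dn(u+v) = (dn u·dn v − m·sn u·sn v·cn u·cn v)/D = 0.2578403844217643/0.6166748158389412 = 0.4181140169815289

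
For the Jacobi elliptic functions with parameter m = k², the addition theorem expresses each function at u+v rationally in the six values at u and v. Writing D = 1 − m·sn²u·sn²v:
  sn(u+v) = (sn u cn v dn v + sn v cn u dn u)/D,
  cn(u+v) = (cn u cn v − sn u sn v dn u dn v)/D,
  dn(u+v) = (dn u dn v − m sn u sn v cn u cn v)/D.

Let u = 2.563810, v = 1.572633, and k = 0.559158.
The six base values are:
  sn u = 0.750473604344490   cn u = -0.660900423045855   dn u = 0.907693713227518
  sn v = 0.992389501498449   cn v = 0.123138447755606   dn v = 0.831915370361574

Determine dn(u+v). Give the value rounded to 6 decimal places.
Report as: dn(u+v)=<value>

m = k² = 0.312657668964
D = 1 − m·sn²u·sn²v = 0.8265779755079905
dn(u+v) = (dn u·dn v − m·sn u·sn v·cn u·cn v)/D = 0.7740746639923645/0.8265779755079905 = 0.9364811148236087

dn(u+v)=0.936481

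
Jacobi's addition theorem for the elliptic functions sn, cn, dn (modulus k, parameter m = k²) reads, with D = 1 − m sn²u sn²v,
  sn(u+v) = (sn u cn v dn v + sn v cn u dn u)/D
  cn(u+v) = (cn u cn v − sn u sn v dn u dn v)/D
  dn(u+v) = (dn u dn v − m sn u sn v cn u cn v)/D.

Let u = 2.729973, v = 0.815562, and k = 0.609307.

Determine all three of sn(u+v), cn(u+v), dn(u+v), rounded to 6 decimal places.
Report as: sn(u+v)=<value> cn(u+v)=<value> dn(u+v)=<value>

sn u = 0.6887841947671485, cn u = -0.7249664358016658, dn u = 0.9076716542427544
sn v = 0.7077921641954278, cn v = 0.7064207332061769, dn v = 0.9022263940801217
m = k² = 0.371255020249
D = 1 − m·sn²u·sn²v = 0.9117631121936192
sn(u+v) = (sn u·cn v·dn v + sn v·cn u·dn u)/D = -0.02675193614388475/0.9117631121936192 = -0.0293408844754884
cn(u+v) = (cn u·cn v − sn u·sn v·dn u·dn v)/D = -0.9113705649567292/0.9117631121936192 = -0.9995694635682885
dn(u+v) = (dn u·dn v − m·sn u·sn v·cn u·cn v)/D = 0.9116173967894688/0.9117631121936192 = 0.9998401828257782

sn(u+v)=-0.029341 cn(u+v)=-0.999569 dn(u+v)=0.999840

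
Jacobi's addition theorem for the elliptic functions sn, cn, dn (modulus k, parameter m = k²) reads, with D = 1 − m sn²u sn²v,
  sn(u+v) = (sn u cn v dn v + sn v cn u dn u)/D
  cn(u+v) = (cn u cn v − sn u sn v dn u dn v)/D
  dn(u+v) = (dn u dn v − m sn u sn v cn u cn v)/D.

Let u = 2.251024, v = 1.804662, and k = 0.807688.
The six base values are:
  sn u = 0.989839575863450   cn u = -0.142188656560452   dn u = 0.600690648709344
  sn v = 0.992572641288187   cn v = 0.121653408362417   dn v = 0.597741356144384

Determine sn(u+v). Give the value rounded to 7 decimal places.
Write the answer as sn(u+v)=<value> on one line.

m = k² = 0.652359905344
D = 1 − m·sn²u·sn²v = 0.3702886959683034
sn(u+v) = (sn u·cn v·dn v + sn v·cn u·dn u)/D = -0.01279858031423577/0.3702886959683034 = -0.03456378888577069

sn(u+v)=-0.0345638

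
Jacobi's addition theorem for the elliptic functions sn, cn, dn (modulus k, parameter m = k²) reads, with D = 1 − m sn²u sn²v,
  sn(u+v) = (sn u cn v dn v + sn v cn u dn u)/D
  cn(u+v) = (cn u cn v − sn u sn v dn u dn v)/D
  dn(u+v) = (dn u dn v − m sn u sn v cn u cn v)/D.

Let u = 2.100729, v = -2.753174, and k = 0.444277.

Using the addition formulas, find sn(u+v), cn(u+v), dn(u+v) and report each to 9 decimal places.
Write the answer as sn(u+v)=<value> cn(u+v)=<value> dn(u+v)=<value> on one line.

sn u = 0.9215123220097456, cn u = -0.3883491217760211, dn u = 0.912351976774557
sn v = -0.5294306027669851, cn v = -0.8483532500402099, dn v = 0.971943645237164
m = k² = 0.197382052729
D = 1 − m·sn²u·sn²v = 0.9530183746472924
sn(u+v) = (sn u·cn v·dn v + sn v·cn u·dn u)/D = -0.5722512803473499/0.9530183746472924 = -0.6004619591507219
cn(u+v) = (cn u·cn v − sn u·sn v·dn u·dn v)/D = 0.7620843093491597/0.9530183746472924 = 0.7996533221420873
dn(u+v) = (dn u·dn v − m·sn u·sn v·cn u·cn v)/D = 0.9184808218118764/0.9530183746472924 = 0.9637598248321307

sn(u+v)=-0.600461959 cn(u+v)=0.799653322 dn(u+v)=0.963759825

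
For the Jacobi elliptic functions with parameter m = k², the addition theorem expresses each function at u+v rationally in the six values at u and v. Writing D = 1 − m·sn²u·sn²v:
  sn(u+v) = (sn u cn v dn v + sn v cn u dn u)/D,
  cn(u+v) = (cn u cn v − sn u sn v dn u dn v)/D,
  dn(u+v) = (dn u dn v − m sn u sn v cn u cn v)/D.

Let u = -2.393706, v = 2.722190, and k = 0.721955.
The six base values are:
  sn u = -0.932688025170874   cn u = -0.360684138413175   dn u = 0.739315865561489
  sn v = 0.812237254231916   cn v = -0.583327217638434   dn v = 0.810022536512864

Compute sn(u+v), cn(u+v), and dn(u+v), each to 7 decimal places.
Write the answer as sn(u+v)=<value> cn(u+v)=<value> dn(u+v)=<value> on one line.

m = k² = 0.521219022025
D = 1 − m·sn²u·sn²v = 0.7008707591109709
sn(u+v) = (sn u·cn v·dn v + sn v·cn u·dn u)/D = 0.224111947935541/0.7008707591109709 = 0.3197621601731806
cn(u+v) = (cn u·cn v − sn u·sn v·dn u·dn v)/D = 0.6640735318993869/0.7008707591109709 = 0.9474978421724142
dn(u+v) = (dn u·dn v − m·sn u·sn v·cn u·cn v)/D = 0.6819391382427679/0.7008707591109709 = 0.9729884281486973

sn(u+v)=0.3197622 cn(u+v)=0.9474978 dn(u+v)=0.9729884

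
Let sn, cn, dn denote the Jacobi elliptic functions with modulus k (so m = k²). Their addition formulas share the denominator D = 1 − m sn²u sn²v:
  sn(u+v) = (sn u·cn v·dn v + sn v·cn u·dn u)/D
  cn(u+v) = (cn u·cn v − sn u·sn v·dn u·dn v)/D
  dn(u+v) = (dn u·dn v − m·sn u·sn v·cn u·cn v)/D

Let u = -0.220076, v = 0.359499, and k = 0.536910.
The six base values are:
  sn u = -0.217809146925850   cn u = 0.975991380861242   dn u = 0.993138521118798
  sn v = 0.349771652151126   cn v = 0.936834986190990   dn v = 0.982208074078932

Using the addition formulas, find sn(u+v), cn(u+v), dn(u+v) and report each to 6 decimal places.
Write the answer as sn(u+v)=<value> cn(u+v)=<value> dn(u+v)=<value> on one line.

m = k² = 0.2882723481
D = 1 − m·sn²u·sn²v = 0.9983268902479366
sn(u+v) = (sn u·cn v·dn v + sn v·cn u·dn u)/D = 0.1386110216700685/0.9983268902479366 = 0.1388433217857571
cn(u+v) = (cn u·cn v − sn u·sn v·dn u·dn v)/D = 0.9886574555748292/0.9983268902479366 = 0.990314360188469
dn(u+v) = (dn u·dn v − m·sn u·sn v·cn u·cn v)/D = 0.9955490940929586/0.9983268902479366 = 0.9972175484982799

sn(u+v)=0.138843 cn(u+v)=0.990314 dn(u+v)=0.997218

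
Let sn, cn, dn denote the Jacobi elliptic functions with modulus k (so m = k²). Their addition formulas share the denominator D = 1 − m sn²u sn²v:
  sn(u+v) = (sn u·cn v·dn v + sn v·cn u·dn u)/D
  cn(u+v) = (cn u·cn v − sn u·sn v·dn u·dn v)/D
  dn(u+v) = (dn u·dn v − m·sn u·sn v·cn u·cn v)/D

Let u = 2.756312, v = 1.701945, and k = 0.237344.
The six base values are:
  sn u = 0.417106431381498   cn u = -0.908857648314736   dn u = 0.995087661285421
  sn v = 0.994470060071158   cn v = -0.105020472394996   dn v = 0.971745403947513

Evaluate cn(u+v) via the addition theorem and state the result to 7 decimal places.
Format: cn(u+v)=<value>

cn(u+v)=-0.3086426

m = k² = 0.056332174336
D = 1 − m·sn²u·sn²v = 0.9903075468047252
cn(u+v) = (cn u·cn v − sn u·sn v·dn u·dn v)/D = -0.3056511311004318/0.9903075468047252 = -0.3086426353980941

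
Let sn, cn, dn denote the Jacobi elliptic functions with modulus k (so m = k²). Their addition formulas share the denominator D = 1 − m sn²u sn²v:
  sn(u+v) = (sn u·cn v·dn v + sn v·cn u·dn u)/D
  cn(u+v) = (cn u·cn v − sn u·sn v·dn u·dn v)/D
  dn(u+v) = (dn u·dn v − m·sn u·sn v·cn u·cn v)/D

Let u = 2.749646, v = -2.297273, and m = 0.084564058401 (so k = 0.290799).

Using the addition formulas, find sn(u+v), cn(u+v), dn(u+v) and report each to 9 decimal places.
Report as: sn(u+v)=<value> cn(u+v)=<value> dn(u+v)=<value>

sn(u+v)=0.435975139 cn(u+v)=0.899958709 dn(u+v)=0.991930715

sn u = 0.4442997097165201, cn u = -0.8958782104425891, dn u = 0.9916183066684894
sn v = -0.7864270618629042, cn v = -0.6176831520850151, dn v = 0.9734987807966704
m = k² = 0.084564058401
D = 1 − m·sn²u·sn²v = 0.9896758388276579
sn(u+v) = (sn u·cn v·dn v + sn v·cn u·dn u)/D = 0.4314740617825915/0.9896758388276579 = 0.4359751393887755
cn(u+v) = (cn u·cn v − sn u·sn v·dn u·dn v)/D = 0.890667390201337/0.9896758388276579 = 0.8999587089611044
dn(u+v) = (dn u·dn v − m·sn u·sn v·cn u·cn v)/D = 0.9816898627056535/0.9896758388276579 = 0.9919307152820217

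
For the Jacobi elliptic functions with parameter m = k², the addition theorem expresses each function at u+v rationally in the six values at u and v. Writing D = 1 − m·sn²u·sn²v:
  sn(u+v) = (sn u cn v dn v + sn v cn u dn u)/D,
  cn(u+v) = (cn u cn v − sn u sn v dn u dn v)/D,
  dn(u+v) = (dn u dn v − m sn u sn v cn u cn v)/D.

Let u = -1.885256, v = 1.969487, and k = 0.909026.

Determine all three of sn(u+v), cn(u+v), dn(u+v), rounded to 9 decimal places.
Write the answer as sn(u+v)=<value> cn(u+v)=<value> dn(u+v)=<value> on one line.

sn(u+v)=0.084049562 cn(u+v)=0.996461575 dn(u+v)=0.997077001

sn u = -0.982636876736486, cn u = 0.1855391292357598, dn u = 0.4495752335923739
sn v = 0.988882537712064, cn v = 0.1486987780990423, dn v = 0.4381129369902705
m = k² = 0.826328268676
D = 1 − m·sn²u·sn²v = 0.2197601225740606
sn(u+v) = (sn u·cn v·dn v + sn v·cn u·dn u)/D = 0.01847074215296575/0.2197601225740606 = 0.08404956248029479
cn(u+v) = (cn u·cn v − sn u·sn v·dn u·dn v)/D = 0.2189825179279953/0.2197601225740606 = 0.9964615752987523
dn(u+v) = (dn u·dn v − m·sn u·sn v·cn u·cn v)/D = 0.2191177638854095/0.2197601225740606 = 0.9970770006808918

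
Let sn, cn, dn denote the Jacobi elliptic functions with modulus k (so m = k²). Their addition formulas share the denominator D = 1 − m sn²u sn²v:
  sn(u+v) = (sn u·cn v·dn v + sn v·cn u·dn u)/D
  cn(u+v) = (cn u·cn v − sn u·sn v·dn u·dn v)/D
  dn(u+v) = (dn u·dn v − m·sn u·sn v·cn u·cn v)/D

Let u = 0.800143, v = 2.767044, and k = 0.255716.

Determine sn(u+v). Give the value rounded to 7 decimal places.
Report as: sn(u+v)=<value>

sn u = 0.7140302383611983, cn u = 0.7001148610805589, dn u = 0.9831893373042606
sn v = 0.4141994628884521, cn v = -0.9101861375251316, dn v = 0.994374928311022
m = k² = 0.065390672656
D = 1 − m·sn²u·sn²v = 0.9942803681522752
sn(u+v) = (sn u·cn v·dn v + sn v·cn u·dn u)/D = -0.3611323658260614/0.9942803681522752 = -0.3632097921204792

sn(u+v)=-0.3632098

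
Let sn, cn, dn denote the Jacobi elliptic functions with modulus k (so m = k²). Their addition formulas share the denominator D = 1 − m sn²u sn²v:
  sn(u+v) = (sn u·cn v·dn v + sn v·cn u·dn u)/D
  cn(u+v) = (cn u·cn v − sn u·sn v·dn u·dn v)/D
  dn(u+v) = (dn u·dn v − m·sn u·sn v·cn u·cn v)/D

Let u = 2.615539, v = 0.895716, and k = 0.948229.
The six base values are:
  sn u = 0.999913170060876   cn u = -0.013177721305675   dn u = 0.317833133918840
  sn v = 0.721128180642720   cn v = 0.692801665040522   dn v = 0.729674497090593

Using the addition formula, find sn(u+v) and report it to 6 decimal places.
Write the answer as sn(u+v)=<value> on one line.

m = k² = 0.899138236441
D = 1 − m·sn²u·sn²v = 0.532506067219008
sn(u+v) = (sn u·cn v·dn v + sn v·cn u·dn u)/D = 0.502455499247515/0.532506067219008 = 0.9435676514853044

sn(u+v)=0.943568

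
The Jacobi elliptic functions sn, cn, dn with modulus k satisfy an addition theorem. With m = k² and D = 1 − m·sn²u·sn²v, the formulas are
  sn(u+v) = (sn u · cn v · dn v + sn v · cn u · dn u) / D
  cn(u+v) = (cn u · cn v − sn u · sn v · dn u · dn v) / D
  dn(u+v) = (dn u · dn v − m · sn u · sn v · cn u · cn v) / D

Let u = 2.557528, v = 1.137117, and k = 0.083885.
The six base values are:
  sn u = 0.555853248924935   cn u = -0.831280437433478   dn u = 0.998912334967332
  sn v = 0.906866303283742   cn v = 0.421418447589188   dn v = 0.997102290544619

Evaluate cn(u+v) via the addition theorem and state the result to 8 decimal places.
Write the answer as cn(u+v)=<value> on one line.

m = k² = 0.007036693225
D = 1 − m·sn²u·sn²v = 0.9982119673513566
cn(u+v) = (cn u·cn v − sn u·sn v·dn u·dn v)/D = -0.8523941153884223/0.9982119673513566 = -0.853920953933416

cn(u+v)=-0.85392095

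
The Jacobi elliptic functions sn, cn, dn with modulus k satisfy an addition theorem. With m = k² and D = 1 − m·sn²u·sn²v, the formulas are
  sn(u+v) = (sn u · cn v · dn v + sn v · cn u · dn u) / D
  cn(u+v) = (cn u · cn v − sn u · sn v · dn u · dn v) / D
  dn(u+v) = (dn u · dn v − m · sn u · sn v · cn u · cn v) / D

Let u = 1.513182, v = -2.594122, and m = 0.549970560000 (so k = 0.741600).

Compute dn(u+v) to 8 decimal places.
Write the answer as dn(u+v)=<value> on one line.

dn(u+v)=0.78461825

sn u = 0.9658093453193999, cn u = 0.2592533673719826, dn u = 0.6978497194533932
sn v = -0.8840287671887167, cn v = -0.4674324964984759, dn v = 0.7551120671082756
m = k² = 0.54997056
D = 1 − m·sn²u·sn²v = 0.5990824716365243
dn(u+v) = (dn u·dn v − m·sn u·sn v·cn u·cn v)/D = 0.4700510382842262/0.5990824716365243 = 0.7846182462995109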